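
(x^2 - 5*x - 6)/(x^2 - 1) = (x - 6)/(x - 1)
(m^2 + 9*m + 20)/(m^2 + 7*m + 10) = (m + 4)/(m + 2)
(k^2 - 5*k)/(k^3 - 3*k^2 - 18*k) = (5 - k)/(-k^2 + 3*k + 18)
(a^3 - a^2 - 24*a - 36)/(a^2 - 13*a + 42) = (a^2 + 5*a + 6)/(a - 7)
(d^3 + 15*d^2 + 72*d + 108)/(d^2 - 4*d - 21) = (d^2 + 12*d + 36)/(d - 7)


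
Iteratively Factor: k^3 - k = (k + 1)*(k^2 - k) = k*(k + 1)*(k - 1)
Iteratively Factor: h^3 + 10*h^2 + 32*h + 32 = (h + 4)*(h^2 + 6*h + 8) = (h + 4)^2*(h + 2)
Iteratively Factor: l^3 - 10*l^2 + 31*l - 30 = (l - 2)*(l^2 - 8*l + 15) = (l - 3)*(l - 2)*(l - 5)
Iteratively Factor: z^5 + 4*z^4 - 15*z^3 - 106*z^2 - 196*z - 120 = (z + 3)*(z^4 + z^3 - 18*z^2 - 52*z - 40) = (z - 5)*(z + 3)*(z^3 + 6*z^2 + 12*z + 8) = (z - 5)*(z + 2)*(z + 3)*(z^2 + 4*z + 4) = (z - 5)*(z + 2)^2*(z + 3)*(z + 2)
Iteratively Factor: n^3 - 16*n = (n + 4)*(n^2 - 4*n) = n*(n + 4)*(n - 4)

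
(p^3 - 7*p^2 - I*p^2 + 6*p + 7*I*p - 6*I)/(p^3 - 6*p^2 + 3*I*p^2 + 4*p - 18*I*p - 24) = (p - 1)/(p + 4*I)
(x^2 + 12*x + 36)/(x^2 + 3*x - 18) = (x + 6)/(x - 3)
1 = 1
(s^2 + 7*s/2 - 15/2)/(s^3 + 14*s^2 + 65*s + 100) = (s - 3/2)/(s^2 + 9*s + 20)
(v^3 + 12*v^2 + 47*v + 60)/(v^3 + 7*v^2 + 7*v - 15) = (v + 4)/(v - 1)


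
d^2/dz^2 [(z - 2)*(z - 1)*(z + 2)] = 6*z - 2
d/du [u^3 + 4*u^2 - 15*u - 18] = 3*u^2 + 8*u - 15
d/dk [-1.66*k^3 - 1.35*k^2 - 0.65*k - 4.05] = -4.98*k^2 - 2.7*k - 0.65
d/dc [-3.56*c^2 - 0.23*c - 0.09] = -7.12*c - 0.23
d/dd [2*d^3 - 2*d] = 6*d^2 - 2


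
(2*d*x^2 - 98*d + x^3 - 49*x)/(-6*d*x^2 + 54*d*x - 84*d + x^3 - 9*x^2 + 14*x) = (2*d*x + 14*d + x^2 + 7*x)/(-6*d*x + 12*d + x^2 - 2*x)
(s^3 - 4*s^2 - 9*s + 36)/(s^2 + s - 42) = (s^3 - 4*s^2 - 9*s + 36)/(s^2 + s - 42)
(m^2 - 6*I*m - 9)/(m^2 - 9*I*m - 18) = (m - 3*I)/(m - 6*I)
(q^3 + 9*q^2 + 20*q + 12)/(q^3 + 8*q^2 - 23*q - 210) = (q^2 + 3*q + 2)/(q^2 + 2*q - 35)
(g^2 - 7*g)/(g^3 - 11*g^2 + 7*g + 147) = g/(g^2 - 4*g - 21)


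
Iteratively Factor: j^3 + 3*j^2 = (j)*(j^2 + 3*j) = j*(j + 3)*(j)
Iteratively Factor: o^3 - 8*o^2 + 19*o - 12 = (o - 4)*(o^2 - 4*o + 3) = (o - 4)*(o - 3)*(o - 1)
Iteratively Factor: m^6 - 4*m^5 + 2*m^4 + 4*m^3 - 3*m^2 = (m - 1)*(m^5 - 3*m^4 - m^3 + 3*m^2) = m*(m - 1)*(m^4 - 3*m^3 - m^2 + 3*m) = m*(m - 1)^2*(m^3 - 2*m^2 - 3*m) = m^2*(m - 1)^2*(m^2 - 2*m - 3) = m^2*(m - 3)*(m - 1)^2*(m + 1)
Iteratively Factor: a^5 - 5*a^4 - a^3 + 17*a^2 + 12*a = (a + 1)*(a^4 - 6*a^3 + 5*a^2 + 12*a) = (a + 1)^2*(a^3 - 7*a^2 + 12*a) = (a - 4)*(a + 1)^2*(a^2 - 3*a) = (a - 4)*(a - 3)*(a + 1)^2*(a)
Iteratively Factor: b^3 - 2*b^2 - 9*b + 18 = (b + 3)*(b^2 - 5*b + 6) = (b - 2)*(b + 3)*(b - 3)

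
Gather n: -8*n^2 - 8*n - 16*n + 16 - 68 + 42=-8*n^2 - 24*n - 10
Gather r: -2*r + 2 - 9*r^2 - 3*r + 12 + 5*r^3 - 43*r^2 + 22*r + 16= 5*r^3 - 52*r^2 + 17*r + 30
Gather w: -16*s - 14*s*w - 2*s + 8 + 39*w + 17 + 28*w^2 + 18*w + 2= -18*s + 28*w^2 + w*(57 - 14*s) + 27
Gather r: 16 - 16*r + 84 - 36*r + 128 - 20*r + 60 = 288 - 72*r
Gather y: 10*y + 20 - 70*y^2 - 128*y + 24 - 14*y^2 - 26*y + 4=-84*y^2 - 144*y + 48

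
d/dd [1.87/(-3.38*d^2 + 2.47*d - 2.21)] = (12.6412*d - 4.6189)/(3.38*d^2 - 2.47*d + 2.21)^2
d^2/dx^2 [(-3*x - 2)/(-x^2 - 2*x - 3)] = 2*(4*(x + 1)^2*(3*x + 2) - (9*x + 8)*(x^2 + 2*x + 3))/(x^2 + 2*x + 3)^3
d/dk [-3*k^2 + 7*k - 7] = 7 - 6*k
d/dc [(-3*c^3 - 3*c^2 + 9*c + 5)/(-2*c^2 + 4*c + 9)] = (6*c^4 - 24*c^3 - 75*c^2 - 34*c + 61)/(4*c^4 - 16*c^3 - 20*c^2 + 72*c + 81)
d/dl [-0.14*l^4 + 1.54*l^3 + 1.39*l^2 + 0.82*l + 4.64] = -0.56*l^3 + 4.62*l^2 + 2.78*l + 0.82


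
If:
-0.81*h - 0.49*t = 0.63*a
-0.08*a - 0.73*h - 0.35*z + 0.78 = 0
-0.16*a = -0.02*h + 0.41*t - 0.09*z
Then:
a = 0.841279153642703*z - 2.56486655446021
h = 1.34957441692715 - 0.571647030536187*z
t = 1.06675643183458 - 0.136677085837942*z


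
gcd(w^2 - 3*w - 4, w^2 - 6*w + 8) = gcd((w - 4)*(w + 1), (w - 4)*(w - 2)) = w - 4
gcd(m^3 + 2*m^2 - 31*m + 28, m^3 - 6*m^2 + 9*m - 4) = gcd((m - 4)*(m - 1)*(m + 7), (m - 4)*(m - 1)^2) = m^2 - 5*m + 4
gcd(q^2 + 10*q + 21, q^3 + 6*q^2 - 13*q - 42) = q + 7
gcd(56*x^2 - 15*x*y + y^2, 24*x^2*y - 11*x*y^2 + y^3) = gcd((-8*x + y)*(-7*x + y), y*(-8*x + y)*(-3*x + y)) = 8*x - y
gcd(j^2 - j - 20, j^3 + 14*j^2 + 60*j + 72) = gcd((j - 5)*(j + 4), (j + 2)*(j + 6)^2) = 1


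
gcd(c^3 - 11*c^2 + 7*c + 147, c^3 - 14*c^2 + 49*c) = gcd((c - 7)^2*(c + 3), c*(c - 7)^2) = c^2 - 14*c + 49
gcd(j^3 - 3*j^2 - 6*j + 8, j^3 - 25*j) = 1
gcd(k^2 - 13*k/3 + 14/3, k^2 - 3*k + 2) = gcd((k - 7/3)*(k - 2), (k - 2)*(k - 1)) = k - 2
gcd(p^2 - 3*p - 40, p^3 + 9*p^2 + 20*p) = p + 5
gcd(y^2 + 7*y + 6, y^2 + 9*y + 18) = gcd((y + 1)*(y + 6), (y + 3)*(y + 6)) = y + 6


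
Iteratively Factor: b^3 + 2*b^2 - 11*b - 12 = (b + 1)*(b^2 + b - 12) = (b - 3)*(b + 1)*(b + 4)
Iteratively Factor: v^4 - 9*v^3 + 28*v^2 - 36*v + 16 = (v - 4)*(v^3 - 5*v^2 + 8*v - 4) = (v - 4)*(v - 2)*(v^2 - 3*v + 2) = (v - 4)*(v - 2)*(v - 1)*(v - 2)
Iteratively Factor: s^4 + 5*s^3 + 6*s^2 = (s)*(s^3 + 5*s^2 + 6*s) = s*(s + 2)*(s^2 + 3*s) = s^2*(s + 2)*(s + 3)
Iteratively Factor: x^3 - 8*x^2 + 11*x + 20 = (x + 1)*(x^2 - 9*x + 20) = (x - 5)*(x + 1)*(x - 4)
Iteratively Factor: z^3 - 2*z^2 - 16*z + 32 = (z - 4)*(z^2 + 2*z - 8) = (z - 4)*(z + 4)*(z - 2)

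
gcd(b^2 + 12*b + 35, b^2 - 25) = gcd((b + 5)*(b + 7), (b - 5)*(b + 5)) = b + 5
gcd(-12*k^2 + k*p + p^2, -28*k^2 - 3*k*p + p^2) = 4*k + p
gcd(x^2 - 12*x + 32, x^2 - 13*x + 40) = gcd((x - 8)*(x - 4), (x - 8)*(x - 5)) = x - 8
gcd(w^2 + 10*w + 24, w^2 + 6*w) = w + 6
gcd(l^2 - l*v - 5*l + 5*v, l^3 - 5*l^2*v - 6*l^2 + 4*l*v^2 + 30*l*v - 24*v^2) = -l + v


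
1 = 1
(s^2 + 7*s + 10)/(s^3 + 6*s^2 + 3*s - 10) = 1/(s - 1)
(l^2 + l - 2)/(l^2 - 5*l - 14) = (l - 1)/(l - 7)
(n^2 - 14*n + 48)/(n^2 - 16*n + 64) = (n - 6)/(n - 8)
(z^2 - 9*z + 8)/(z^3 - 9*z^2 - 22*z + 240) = (z - 1)/(z^2 - z - 30)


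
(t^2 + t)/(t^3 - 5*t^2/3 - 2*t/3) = 3*(t + 1)/(3*t^2 - 5*t - 2)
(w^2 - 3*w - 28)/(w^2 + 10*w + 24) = (w - 7)/(w + 6)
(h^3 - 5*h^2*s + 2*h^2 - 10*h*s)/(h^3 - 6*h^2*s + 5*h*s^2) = (-h - 2)/(-h + s)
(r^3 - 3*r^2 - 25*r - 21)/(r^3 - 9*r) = (r^2 - 6*r - 7)/(r*(r - 3))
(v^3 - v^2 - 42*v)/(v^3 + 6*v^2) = (v - 7)/v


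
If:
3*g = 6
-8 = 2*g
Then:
No Solution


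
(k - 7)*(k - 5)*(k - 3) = k^3 - 15*k^2 + 71*k - 105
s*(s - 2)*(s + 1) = s^3 - s^2 - 2*s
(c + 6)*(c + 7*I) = c^2 + 6*c + 7*I*c + 42*I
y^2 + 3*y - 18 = (y - 3)*(y + 6)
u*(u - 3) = u^2 - 3*u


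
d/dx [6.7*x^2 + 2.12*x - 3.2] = 13.4*x + 2.12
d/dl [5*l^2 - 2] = 10*l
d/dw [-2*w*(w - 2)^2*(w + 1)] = -8*w^3 + 18*w^2 - 8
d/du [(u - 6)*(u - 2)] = 2*u - 8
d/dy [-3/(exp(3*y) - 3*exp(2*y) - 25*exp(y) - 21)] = (9*exp(2*y) - 18*exp(y) - 75)*exp(y)/(-exp(3*y) + 3*exp(2*y) + 25*exp(y) + 21)^2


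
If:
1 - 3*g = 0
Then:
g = 1/3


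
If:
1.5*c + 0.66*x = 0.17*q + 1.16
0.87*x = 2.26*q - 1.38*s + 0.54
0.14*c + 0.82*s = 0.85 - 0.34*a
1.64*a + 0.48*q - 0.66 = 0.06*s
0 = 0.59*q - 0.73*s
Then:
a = 0.07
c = -0.09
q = 1.27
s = 1.02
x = 2.29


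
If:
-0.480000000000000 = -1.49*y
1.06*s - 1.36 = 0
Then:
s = 1.28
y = 0.32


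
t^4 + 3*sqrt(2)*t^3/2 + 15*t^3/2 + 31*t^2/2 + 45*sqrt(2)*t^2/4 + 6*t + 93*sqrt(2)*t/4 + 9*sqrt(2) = (t + 1/2)*(t + 3)*(t + 4)*(t + 3*sqrt(2)/2)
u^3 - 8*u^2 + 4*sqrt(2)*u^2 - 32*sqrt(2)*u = u*(u - 8)*(u + 4*sqrt(2))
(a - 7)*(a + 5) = a^2 - 2*a - 35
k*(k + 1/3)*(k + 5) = k^3 + 16*k^2/3 + 5*k/3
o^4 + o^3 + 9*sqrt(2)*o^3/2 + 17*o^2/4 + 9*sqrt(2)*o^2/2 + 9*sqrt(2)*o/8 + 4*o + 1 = (o + 1/2)^2*(o + sqrt(2)/2)*(o + 4*sqrt(2))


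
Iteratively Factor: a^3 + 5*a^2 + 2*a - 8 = (a + 2)*(a^2 + 3*a - 4) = (a - 1)*(a + 2)*(a + 4)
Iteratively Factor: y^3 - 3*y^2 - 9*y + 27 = (y + 3)*(y^2 - 6*y + 9) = (y - 3)*(y + 3)*(y - 3)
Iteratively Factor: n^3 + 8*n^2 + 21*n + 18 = (n + 2)*(n^2 + 6*n + 9) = (n + 2)*(n + 3)*(n + 3)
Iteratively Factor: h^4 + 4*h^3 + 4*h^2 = (h + 2)*(h^3 + 2*h^2) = (h + 2)^2*(h^2) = h*(h + 2)^2*(h)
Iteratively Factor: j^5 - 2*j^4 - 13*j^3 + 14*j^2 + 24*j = (j - 4)*(j^4 + 2*j^3 - 5*j^2 - 6*j) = (j - 4)*(j + 1)*(j^3 + j^2 - 6*j) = (j - 4)*(j - 2)*(j + 1)*(j^2 + 3*j) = (j - 4)*(j - 2)*(j + 1)*(j + 3)*(j)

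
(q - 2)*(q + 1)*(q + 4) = q^3 + 3*q^2 - 6*q - 8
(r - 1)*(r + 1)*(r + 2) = r^3 + 2*r^2 - r - 2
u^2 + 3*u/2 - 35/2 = (u - 7/2)*(u + 5)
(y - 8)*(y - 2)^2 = y^3 - 12*y^2 + 36*y - 32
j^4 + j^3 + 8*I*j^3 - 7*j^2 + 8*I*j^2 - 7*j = j*(j + 1)*(j + I)*(j + 7*I)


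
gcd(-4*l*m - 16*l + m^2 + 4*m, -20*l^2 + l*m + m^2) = 4*l - m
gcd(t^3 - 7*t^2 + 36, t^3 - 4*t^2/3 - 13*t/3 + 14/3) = t + 2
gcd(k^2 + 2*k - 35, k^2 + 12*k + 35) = k + 7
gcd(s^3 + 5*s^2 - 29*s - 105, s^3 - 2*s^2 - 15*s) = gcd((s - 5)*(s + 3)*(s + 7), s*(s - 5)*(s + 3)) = s^2 - 2*s - 15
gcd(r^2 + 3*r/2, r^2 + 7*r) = r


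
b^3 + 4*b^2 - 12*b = b*(b - 2)*(b + 6)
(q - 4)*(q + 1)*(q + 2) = q^3 - q^2 - 10*q - 8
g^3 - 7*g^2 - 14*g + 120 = (g - 6)*(g - 5)*(g + 4)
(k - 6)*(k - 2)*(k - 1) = k^3 - 9*k^2 + 20*k - 12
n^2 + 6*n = n*(n + 6)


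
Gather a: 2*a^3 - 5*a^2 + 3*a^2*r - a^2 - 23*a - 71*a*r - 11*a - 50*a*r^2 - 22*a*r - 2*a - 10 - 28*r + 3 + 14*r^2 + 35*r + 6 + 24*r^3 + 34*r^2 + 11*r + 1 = 2*a^3 + a^2*(3*r - 6) + a*(-50*r^2 - 93*r - 36) + 24*r^3 + 48*r^2 + 18*r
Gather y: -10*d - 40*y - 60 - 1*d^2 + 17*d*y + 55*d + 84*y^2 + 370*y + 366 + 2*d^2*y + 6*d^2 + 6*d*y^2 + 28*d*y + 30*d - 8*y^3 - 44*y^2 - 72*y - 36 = 5*d^2 + 75*d - 8*y^3 + y^2*(6*d + 40) + y*(2*d^2 + 45*d + 258) + 270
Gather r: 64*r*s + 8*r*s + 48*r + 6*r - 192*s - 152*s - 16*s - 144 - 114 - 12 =r*(72*s + 54) - 360*s - 270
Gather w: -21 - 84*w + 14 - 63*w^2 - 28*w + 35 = -63*w^2 - 112*w + 28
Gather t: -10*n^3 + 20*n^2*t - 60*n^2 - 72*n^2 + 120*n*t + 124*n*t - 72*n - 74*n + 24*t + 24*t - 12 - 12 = -10*n^3 - 132*n^2 - 146*n + t*(20*n^2 + 244*n + 48) - 24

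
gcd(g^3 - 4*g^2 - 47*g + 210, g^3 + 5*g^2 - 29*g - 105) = g^2 + 2*g - 35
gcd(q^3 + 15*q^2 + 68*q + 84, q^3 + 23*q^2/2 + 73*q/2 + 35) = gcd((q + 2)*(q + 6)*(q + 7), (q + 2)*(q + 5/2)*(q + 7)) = q^2 + 9*q + 14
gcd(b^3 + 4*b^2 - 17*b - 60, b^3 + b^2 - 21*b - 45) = b + 3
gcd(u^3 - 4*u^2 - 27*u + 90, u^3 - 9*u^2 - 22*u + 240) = u^2 - u - 30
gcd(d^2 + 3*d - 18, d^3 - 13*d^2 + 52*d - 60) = 1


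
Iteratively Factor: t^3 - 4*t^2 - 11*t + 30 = (t + 3)*(t^2 - 7*t + 10) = (t - 5)*(t + 3)*(t - 2)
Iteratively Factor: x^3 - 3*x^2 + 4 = (x + 1)*(x^2 - 4*x + 4) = (x - 2)*(x + 1)*(x - 2)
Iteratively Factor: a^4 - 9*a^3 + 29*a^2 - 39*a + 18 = (a - 3)*(a^3 - 6*a^2 + 11*a - 6) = (a - 3)^2*(a^2 - 3*a + 2) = (a - 3)^2*(a - 2)*(a - 1)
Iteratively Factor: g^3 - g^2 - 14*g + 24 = (g - 2)*(g^2 + g - 12) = (g - 2)*(g + 4)*(g - 3)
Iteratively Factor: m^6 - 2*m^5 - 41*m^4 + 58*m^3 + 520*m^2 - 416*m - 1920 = (m - 3)*(m^5 + m^4 - 38*m^3 - 56*m^2 + 352*m + 640) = (m - 3)*(m + 4)*(m^4 - 3*m^3 - 26*m^2 + 48*m + 160) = (m - 3)*(m + 2)*(m + 4)*(m^3 - 5*m^2 - 16*m + 80) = (m - 3)*(m + 2)*(m + 4)^2*(m^2 - 9*m + 20) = (m - 5)*(m - 3)*(m + 2)*(m + 4)^2*(m - 4)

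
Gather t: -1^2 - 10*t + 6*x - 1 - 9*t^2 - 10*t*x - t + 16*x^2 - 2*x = -9*t^2 + t*(-10*x - 11) + 16*x^2 + 4*x - 2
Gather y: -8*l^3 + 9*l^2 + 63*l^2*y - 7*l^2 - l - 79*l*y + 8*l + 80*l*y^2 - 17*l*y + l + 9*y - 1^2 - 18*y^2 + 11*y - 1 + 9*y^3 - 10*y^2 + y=-8*l^3 + 2*l^2 + 8*l + 9*y^3 + y^2*(80*l - 28) + y*(63*l^2 - 96*l + 21) - 2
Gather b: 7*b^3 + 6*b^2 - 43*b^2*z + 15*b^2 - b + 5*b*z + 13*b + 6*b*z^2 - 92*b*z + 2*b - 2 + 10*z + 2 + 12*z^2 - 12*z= 7*b^3 + b^2*(21 - 43*z) + b*(6*z^2 - 87*z + 14) + 12*z^2 - 2*z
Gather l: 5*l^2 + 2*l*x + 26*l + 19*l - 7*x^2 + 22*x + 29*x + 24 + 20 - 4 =5*l^2 + l*(2*x + 45) - 7*x^2 + 51*x + 40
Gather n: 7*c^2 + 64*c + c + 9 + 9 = 7*c^2 + 65*c + 18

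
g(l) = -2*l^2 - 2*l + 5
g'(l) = -4*l - 2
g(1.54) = -2.82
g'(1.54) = -8.16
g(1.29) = -0.91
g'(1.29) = -7.16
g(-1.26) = 4.34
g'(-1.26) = 3.04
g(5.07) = -56.55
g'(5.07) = -22.28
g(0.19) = 4.55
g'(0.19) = -2.76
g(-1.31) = 4.19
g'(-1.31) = 3.24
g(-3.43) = -11.67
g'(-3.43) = 11.72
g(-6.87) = -75.65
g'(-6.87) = 25.48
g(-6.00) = -55.00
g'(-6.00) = 22.00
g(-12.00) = -259.00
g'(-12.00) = 46.00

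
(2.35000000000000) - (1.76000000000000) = 0.590000000000000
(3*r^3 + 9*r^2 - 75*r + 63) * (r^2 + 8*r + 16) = 3*r^5 + 33*r^4 + 45*r^3 - 393*r^2 - 696*r + 1008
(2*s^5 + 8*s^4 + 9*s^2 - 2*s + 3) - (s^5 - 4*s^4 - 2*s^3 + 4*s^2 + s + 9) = s^5 + 12*s^4 + 2*s^3 + 5*s^2 - 3*s - 6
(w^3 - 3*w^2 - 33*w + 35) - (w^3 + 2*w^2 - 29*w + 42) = -5*w^2 - 4*w - 7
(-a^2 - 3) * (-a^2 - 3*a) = a^4 + 3*a^3 + 3*a^2 + 9*a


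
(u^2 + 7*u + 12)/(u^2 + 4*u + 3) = (u + 4)/(u + 1)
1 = 1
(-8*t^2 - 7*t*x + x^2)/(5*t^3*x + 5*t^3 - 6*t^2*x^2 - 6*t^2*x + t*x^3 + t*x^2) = (-8*t^2 - 7*t*x + x^2)/(t*(5*t^2*x + 5*t^2 - 6*t*x^2 - 6*t*x + x^3 + x^2))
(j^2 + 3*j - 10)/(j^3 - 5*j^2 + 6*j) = (j + 5)/(j*(j - 3))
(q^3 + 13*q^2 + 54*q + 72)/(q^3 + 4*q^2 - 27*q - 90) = (q + 4)/(q - 5)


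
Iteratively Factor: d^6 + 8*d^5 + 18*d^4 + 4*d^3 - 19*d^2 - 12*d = (d)*(d^5 + 8*d^4 + 18*d^3 + 4*d^2 - 19*d - 12) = d*(d - 1)*(d^4 + 9*d^3 + 27*d^2 + 31*d + 12) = d*(d - 1)*(d + 4)*(d^3 + 5*d^2 + 7*d + 3) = d*(d - 1)*(d + 1)*(d + 4)*(d^2 + 4*d + 3) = d*(d - 1)*(d + 1)^2*(d + 4)*(d + 3)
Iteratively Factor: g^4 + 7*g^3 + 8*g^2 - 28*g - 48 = (g + 4)*(g^3 + 3*g^2 - 4*g - 12) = (g + 2)*(g + 4)*(g^2 + g - 6) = (g + 2)*(g + 3)*(g + 4)*(g - 2)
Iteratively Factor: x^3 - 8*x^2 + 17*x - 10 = (x - 5)*(x^2 - 3*x + 2) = (x - 5)*(x - 1)*(x - 2)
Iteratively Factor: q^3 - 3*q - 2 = (q + 1)*(q^2 - q - 2) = (q - 2)*(q + 1)*(q + 1)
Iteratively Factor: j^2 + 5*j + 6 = (j + 2)*(j + 3)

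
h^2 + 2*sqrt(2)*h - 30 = (h - 3*sqrt(2))*(h + 5*sqrt(2))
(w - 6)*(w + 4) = w^2 - 2*w - 24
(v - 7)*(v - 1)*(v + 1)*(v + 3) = v^4 - 4*v^3 - 22*v^2 + 4*v + 21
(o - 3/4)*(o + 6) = o^2 + 21*o/4 - 9/2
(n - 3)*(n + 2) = n^2 - n - 6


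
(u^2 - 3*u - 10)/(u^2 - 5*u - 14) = (u - 5)/(u - 7)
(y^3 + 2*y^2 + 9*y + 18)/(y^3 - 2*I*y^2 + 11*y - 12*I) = (y^2 + y*(2 - 3*I) - 6*I)/(y^2 - 5*I*y - 4)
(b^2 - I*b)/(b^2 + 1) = b/(b + I)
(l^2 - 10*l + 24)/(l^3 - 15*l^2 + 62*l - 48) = (l - 4)/(l^2 - 9*l + 8)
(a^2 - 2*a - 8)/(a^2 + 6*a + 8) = (a - 4)/(a + 4)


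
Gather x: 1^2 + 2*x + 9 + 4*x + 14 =6*x + 24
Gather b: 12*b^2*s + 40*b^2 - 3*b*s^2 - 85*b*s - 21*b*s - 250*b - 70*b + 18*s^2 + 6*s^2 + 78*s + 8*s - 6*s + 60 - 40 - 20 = b^2*(12*s + 40) + b*(-3*s^2 - 106*s - 320) + 24*s^2 + 80*s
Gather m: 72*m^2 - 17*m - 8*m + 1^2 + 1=72*m^2 - 25*m + 2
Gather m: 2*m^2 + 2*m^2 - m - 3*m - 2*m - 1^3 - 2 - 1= 4*m^2 - 6*m - 4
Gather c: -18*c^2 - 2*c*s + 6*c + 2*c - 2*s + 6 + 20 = -18*c^2 + c*(8 - 2*s) - 2*s + 26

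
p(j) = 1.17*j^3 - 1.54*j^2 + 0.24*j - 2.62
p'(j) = 3.51*j^2 - 3.08*j + 0.24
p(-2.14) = -21.65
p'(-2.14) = 22.91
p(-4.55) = -145.80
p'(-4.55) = 86.92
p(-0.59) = -3.54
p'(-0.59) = 3.28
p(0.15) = -2.61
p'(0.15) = -0.14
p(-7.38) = -558.54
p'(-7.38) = 214.14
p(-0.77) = -4.25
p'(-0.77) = 4.69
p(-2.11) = -20.97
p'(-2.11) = 22.37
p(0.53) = -2.75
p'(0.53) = -0.41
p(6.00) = 196.10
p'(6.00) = 108.12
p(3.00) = 15.83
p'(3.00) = 22.59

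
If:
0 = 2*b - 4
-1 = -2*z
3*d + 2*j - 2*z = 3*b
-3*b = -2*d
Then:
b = 2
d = 3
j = -1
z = 1/2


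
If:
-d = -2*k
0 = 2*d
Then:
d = 0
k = 0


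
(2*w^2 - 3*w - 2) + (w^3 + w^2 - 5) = w^3 + 3*w^2 - 3*w - 7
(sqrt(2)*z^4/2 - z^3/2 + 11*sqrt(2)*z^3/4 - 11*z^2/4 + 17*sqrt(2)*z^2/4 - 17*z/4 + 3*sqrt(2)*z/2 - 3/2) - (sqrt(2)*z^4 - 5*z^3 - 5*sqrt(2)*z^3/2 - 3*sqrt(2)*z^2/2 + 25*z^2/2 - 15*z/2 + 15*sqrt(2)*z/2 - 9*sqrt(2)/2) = -sqrt(2)*z^4/2 + 9*z^3/2 + 21*sqrt(2)*z^3/4 - 61*z^2/4 + 23*sqrt(2)*z^2/4 - 6*sqrt(2)*z + 13*z/4 - 3/2 + 9*sqrt(2)/2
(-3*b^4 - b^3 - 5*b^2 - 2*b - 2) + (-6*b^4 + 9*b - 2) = -9*b^4 - b^3 - 5*b^2 + 7*b - 4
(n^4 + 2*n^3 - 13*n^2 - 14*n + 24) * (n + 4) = n^5 + 6*n^4 - 5*n^3 - 66*n^2 - 32*n + 96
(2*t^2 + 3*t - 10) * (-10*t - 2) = -20*t^3 - 34*t^2 + 94*t + 20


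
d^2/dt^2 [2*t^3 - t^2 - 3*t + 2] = 12*t - 2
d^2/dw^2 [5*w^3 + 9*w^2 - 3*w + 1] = 30*w + 18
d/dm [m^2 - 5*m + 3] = 2*m - 5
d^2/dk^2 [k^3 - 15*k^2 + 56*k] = 6*k - 30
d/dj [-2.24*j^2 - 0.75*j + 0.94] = -4.48*j - 0.75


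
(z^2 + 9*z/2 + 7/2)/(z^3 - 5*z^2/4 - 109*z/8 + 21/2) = 4*(z + 1)/(4*z^2 - 19*z + 12)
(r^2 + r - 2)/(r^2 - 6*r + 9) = (r^2 + r - 2)/(r^2 - 6*r + 9)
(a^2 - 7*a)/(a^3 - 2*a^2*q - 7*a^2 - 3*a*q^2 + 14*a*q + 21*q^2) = -a/(-a^2 + 2*a*q + 3*q^2)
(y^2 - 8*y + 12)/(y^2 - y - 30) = (y - 2)/(y + 5)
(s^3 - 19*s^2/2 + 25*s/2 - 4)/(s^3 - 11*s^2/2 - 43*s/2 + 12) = (s - 1)/(s + 3)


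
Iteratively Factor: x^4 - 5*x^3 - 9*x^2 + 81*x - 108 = (x - 3)*(x^3 - 2*x^2 - 15*x + 36) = (x - 3)^2*(x^2 + x - 12) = (x - 3)^3*(x + 4)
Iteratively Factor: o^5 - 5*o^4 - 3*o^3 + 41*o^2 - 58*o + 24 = (o - 2)*(o^4 - 3*o^3 - 9*o^2 + 23*o - 12) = (o - 2)*(o - 1)*(o^3 - 2*o^2 - 11*o + 12) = (o - 2)*(o - 1)^2*(o^2 - o - 12) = (o - 2)*(o - 1)^2*(o + 3)*(o - 4)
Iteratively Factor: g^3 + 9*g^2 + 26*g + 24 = (g + 2)*(g^2 + 7*g + 12) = (g + 2)*(g + 4)*(g + 3)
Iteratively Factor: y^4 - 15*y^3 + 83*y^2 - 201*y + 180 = (y - 3)*(y^3 - 12*y^2 + 47*y - 60) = (y - 4)*(y - 3)*(y^2 - 8*y + 15) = (y - 5)*(y - 4)*(y - 3)*(y - 3)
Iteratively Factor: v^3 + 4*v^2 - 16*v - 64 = (v + 4)*(v^2 - 16) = (v + 4)^2*(v - 4)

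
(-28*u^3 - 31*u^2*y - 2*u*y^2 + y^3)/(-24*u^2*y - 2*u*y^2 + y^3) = (-7*u^2 - 6*u*y + y^2)/(y*(-6*u + y))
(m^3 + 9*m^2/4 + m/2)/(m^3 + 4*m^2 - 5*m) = (4*m^2 + 9*m + 2)/(4*(m^2 + 4*m - 5))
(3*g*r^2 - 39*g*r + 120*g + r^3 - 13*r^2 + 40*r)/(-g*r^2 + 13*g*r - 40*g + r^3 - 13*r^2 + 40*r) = (3*g + r)/(-g + r)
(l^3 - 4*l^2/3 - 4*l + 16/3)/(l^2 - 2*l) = l + 2/3 - 8/(3*l)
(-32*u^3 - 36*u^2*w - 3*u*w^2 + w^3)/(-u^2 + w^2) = (32*u^2 + 4*u*w - w^2)/(u - w)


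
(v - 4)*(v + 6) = v^2 + 2*v - 24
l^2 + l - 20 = (l - 4)*(l + 5)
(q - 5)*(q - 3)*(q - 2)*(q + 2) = q^4 - 8*q^3 + 11*q^2 + 32*q - 60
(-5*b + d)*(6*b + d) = -30*b^2 + b*d + d^2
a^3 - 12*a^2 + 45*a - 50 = (a - 5)^2*(a - 2)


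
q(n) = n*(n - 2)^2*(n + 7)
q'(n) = n*(n - 2)^2 + n*(n + 7)*(2*n - 4) + (n - 2)^2*(n + 7) = 4*n^3 + 9*n^2 - 48*n + 28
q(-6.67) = -165.45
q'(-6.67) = -438.40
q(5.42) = 787.36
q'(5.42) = 669.11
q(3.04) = 33.01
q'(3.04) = 77.63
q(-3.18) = -325.95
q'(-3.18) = 143.02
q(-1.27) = -77.81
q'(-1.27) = 95.28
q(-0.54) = -22.51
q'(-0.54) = 55.91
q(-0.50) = -20.31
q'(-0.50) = 53.75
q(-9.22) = 2576.73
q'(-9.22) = -1899.47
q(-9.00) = 2178.00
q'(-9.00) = -1727.00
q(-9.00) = 2178.00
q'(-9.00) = -1727.00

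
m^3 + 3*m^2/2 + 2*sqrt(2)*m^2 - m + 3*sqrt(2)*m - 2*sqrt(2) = (m - 1/2)*(m + 2)*(m + 2*sqrt(2))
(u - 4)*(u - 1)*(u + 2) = u^3 - 3*u^2 - 6*u + 8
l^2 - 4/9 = (l - 2/3)*(l + 2/3)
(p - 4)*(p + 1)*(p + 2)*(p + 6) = p^4 + 5*p^3 - 16*p^2 - 68*p - 48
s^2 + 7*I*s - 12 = (s + 3*I)*(s + 4*I)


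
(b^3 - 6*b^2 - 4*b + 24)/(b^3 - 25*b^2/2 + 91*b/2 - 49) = 2*(b^2 - 4*b - 12)/(2*b^2 - 21*b + 49)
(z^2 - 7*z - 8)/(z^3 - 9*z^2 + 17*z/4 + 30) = 4*(z + 1)/(4*z^2 - 4*z - 15)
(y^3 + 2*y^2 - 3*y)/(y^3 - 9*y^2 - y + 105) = y*(y - 1)/(y^2 - 12*y + 35)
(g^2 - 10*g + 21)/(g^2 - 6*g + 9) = (g - 7)/(g - 3)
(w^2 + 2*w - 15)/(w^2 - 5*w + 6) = (w + 5)/(w - 2)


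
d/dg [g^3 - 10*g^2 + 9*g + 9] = 3*g^2 - 20*g + 9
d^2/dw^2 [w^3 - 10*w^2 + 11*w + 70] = 6*w - 20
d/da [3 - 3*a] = -3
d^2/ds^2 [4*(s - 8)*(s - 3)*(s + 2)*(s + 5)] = 48*s^2 - 96*s - 344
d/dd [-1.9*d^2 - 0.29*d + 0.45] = -3.8*d - 0.29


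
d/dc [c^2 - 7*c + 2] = 2*c - 7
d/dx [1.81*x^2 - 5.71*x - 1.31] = 3.62*x - 5.71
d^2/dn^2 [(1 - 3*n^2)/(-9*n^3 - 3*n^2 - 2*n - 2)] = 2*(243*n^6 - 648*n^4 - 612*n^3 - 135*n^2 + 36*n + 14)/(729*n^9 + 729*n^8 + 729*n^7 + 837*n^6 + 486*n^5 + 306*n^4 + 188*n^3 + 60*n^2 + 24*n + 8)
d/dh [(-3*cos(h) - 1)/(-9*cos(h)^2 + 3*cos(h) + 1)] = 9*(3*cos(h) + 2)*sin(h)*cos(h)/(9*sin(h)^2 + 3*cos(h) - 8)^2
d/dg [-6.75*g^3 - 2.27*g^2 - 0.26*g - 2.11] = -20.25*g^2 - 4.54*g - 0.26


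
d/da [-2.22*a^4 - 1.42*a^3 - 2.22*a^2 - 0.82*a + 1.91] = -8.88*a^3 - 4.26*a^2 - 4.44*a - 0.82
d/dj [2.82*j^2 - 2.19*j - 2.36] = 5.64*j - 2.19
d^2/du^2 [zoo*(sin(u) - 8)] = zoo*sin(u)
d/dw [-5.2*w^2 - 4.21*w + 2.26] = -10.4*w - 4.21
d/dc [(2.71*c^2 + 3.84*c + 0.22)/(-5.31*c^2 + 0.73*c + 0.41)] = (22.3687*c^2 + 4.5586*c + 1.4138)/(28.1961*c^4 - 7.7526*c^3 - 3.8213*c^2 + 0.5986*c + 0.1681)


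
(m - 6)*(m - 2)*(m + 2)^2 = m^4 - 4*m^3 - 16*m^2 + 16*m + 48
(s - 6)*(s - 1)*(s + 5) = s^3 - 2*s^2 - 29*s + 30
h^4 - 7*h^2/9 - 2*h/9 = h*(h - 1)*(h + 1/3)*(h + 2/3)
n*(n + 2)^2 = n^3 + 4*n^2 + 4*n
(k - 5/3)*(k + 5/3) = k^2 - 25/9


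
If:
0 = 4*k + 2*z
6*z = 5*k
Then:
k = 0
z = 0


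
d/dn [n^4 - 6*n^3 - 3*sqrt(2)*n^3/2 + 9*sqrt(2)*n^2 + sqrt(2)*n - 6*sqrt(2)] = 4*n^3 - 18*n^2 - 9*sqrt(2)*n^2/2 + 18*sqrt(2)*n + sqrt(2)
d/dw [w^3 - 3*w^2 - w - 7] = 3*w^2 - 6*w - 1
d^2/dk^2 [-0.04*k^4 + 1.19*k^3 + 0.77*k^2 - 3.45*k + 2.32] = -0.48*k^2 + 7.14*k + 1.54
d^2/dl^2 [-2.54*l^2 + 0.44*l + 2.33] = -5.08000000000000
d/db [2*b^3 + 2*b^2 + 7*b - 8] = 6*b^2 + 4*b + 7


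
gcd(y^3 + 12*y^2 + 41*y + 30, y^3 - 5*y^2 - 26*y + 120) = y + 5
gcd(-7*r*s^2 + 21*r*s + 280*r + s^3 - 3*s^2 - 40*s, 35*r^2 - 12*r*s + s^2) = 7*r - s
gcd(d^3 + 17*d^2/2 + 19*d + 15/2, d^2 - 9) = d + 3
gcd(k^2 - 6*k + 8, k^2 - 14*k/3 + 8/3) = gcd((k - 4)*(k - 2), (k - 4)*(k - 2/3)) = k - 4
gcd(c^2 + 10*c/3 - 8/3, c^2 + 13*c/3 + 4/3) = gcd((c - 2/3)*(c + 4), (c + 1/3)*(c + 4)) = c + 4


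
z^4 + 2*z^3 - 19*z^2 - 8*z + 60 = (z - 3)*(z - 2)*(z + 2)*(z + 5)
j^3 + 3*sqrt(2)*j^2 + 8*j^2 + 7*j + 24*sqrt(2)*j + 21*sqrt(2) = (j + 1)*(j + 7)*(j + 3*sqrt(2))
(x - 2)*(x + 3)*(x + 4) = x^3 + 5*x^2 - 2*x - 24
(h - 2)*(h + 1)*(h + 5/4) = h^3 + h^2/4 - 13*h/4 - 5/2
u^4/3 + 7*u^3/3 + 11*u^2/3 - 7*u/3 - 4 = (u/3 + 1)*(u - 1)*(u + 1)*(u + 4)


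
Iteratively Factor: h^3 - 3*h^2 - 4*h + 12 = (h - 2)*(h^2 - h - 6) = (h - 2)*(h + 2)*(h - 3)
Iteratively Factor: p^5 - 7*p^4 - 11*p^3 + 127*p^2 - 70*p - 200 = (p - 2)*(p^4 - 5*p^3 - 21*p^2 + 85*p + 100) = (p - 5)*(p - 2)*(p^3 - 21*p - 20) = (p - 5)*(p - 2)*(p + 1)*(p^2 - p - 20) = (p - 5)*(p - 2)*(p + 1)*(p + 4)*(p - 5)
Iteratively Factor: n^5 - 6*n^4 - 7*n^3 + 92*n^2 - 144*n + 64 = (n - 4)*(n^4 - 2*n^3 - 15*n^2 + 32*n - 16) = (n - 4)*(n - 1)*(n^3 - n^2 - 16*n + 16) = (n - 4)*(n - 1)*(n + 4)*(n^2 - 5*n + 4) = (n - 4)*(n - 1)^2*(n + 4)*(n - 4)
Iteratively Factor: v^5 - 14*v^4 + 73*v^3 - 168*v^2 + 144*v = (v - 3)*(v^4 - 11*v^3 + 40*v^2 - 48*v) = (v - 4)*(v - 3)*(v^3 - 7*v^2 + 12*v) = (v - 4)*(v - 3)^2*(v^2 - 4*v) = (v - 4)^2*(v - 3)^2*(v)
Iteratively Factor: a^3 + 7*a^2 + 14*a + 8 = (a + 1)*(a^2 + 6*a + 8) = (a + 1)*(a + 2)*(a + 4)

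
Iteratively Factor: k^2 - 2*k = (k)*(k - 2)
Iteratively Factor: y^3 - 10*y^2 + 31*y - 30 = (y - 5)*(y^2 - 5*y + 6) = (y - 5)*(y - 2)*(y - 3)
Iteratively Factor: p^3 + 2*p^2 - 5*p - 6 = (p + 3)*(p^2 - p - 2) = (p + 1)*(p + 3)*(p - 2)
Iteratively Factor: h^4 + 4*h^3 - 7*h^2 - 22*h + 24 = (h + 3)*(h^3 + h^2 - 10*h + 8) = (h - 1)*(h + 3)*(h^2 + 2*h - 8) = (h - 1)*(h + 3)*(h + 4)*(h - 2)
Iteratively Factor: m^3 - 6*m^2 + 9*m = (m - 3)*(m^2 - 3*m) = (m - 3)^2*(m)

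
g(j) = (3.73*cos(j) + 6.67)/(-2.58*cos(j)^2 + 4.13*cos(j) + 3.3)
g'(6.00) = 0.31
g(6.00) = 2.10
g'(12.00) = 0.45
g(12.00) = 1.98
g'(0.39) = -0.39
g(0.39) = 2.06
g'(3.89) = -19.43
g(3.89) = -3.54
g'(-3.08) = -0.21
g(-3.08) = -0.87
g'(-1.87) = -6.79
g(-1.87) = 3.00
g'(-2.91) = -0.91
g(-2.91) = -0.96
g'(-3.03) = -0.40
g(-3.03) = -0.88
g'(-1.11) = 0.08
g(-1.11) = 1.80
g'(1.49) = 0.94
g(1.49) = 1.93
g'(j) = (-5.16*sin(j)*cos(j) + 4.13*sin(j))*(3.73*cos(j) + 6.67)/(-2.58*cos(j)^2 + 4.13*cos(j) + 3.3)^2 - 3.73*sin(j)/(-2.58*cos(j)^2 + 4.13*cos(j) + 3.3) = (-9.6234*cos(j)^2 - 34.4172*cos(j) + 15.2381)*sin(j)/(6.6564*cos(j)^4 - 21.3108*cos(j)^3 + 0.0289000000000001*cos(j)^2 + 27.258*cos(j) + 10.89)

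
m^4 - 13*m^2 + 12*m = m*(m - 3)*(m - 1)*(m + 4)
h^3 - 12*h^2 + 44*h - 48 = (h - 6)*(h - 4)*(h - 2)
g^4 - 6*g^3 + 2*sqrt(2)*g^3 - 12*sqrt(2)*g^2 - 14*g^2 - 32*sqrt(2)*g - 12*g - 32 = (g - 8)*(g + 2)*(g + sqrt(2))^2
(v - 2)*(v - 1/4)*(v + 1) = v^3 - 5*v^2/4 - 7*v/4 + 1/2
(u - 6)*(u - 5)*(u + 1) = u^3 - 10*u^2 + 19*u + 30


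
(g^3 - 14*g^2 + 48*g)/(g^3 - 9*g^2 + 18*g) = (g - 8)/(g - 3)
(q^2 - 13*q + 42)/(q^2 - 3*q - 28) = (q - 6)/(q + 4)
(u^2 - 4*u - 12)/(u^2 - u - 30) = (u + 2)/(u + 5)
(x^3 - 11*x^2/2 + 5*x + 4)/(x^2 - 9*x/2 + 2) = (2*x^2 - 3*x - 2)/(2*x - 1)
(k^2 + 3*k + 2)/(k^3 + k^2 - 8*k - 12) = (k + 1)/(k^2 - k - 6)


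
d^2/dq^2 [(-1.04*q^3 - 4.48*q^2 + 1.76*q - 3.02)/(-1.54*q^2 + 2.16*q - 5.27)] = (-1.4210854715202e-14*q^4 + 14.280096*q^3 - 246.21048*q^2 + 198.731376*q + 187.937112)/(3.652264*q^6 - 15.367968*q^5 + 59.050068*q^4 - 115.258464*q^3 + 202.073934*q^2 - 179.968392*q + 146.363183)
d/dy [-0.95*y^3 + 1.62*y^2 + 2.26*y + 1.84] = -2.85*y^2 + 3.24*y + 2.26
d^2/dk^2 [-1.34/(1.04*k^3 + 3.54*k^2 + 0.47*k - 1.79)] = ((8.3616*k + 9.4872)*(1.04*k^3 + 3.54*k^2 + 0.47*k - 1.79) - 1.34*(3.12*k^2 + 7.08*k + 0.47)*(6.24*k^2 + 14.16*k + 0.94))/(1.04*k^3 + 3.54*k^2 + 0.47*k - 1.79)^3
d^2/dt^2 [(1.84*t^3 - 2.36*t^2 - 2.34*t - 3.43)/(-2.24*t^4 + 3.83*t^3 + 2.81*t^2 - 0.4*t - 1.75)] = (-18.464768*t^9 + 71.0492160000001*t^8 - 50.0774399999999*t^7 + 184.635112*t^6 - 634.4025*t^5 + 5.35163999999986*t^4 + 671.666332*t^3 + 219.735978*t^2 + 150.03723*t + 46.01065)/(11.239424*t^12 - 57.652224*t^11 + 56.27664*t^10 + 94.484545*t^9 - 64.844715*t^8 - 178.311669*t^7 + 15.637204*t^6 + 130.04907*t^5 + 44.599725*t^4 - 46.926125*t^3 - 24.976875*t^2 + 3.675*t + 5.359375)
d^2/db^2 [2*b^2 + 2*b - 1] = 4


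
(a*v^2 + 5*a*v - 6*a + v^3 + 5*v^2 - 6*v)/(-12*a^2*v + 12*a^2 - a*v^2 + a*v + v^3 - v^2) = (a*v + 6*a + v^2 + 6*v)/(-12*a^2 - a*v + v^2)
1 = 1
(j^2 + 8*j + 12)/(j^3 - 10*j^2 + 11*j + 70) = (j + 6)/(j^2 - 12*j + 35)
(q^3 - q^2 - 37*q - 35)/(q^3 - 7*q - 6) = (q^2 - 2*q - 35)/(q^2 - q - 6)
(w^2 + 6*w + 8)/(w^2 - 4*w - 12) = (w + 4)/(w - 6)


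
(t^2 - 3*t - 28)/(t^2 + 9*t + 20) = (t - 7)/(t + 5)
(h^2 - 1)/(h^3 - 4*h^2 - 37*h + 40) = (h + 1)/(h^2 - 3*h - 40)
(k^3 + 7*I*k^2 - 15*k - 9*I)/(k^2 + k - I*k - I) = (k^3 + 7*I*k^2 - 15*k - 9*I)/(k^2 + k - I*k - I)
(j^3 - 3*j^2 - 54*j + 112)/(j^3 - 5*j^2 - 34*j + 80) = (j + 7)/(j + 5)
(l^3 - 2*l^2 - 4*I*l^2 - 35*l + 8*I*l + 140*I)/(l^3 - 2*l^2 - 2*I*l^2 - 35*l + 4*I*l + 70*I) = (l - 4*I)/(l - 2*I)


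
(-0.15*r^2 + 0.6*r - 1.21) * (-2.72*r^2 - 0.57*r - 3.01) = 0.408*r^4 - 1.5465*r^3 + 3.4007*r^2 - 1.1163*r + 3.6421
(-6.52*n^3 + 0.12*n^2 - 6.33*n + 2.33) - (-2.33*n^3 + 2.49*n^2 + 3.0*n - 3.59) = -4.19*n^3 - 2.37*n^2 - 9.33*n + 5.92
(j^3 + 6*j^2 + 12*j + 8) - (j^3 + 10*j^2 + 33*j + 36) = -4*j^2 - 21*j - 28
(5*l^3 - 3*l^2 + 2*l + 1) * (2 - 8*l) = -40*l^4 + 34*l^3 - 22*l^2 - 4*l + 2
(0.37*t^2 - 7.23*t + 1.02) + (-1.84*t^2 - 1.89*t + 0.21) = -1.47*t^2 - 9.12*t + 1.23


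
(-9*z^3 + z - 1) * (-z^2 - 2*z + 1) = 9*z^5 + 18*z^4 - 10*z^3 - z^2 + 3*z - 1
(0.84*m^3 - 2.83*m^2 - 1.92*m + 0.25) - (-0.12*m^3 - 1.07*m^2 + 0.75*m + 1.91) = 0.96*m^3 - 1.76*m^2 - 2.67*m - 1.66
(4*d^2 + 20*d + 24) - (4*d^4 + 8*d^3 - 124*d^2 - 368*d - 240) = -4*d^4 - 8*d^3 + 128*d^2 + 388*d + 264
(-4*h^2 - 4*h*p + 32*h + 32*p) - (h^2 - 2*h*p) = -5*h^2 - 2*h*p + 32*h + 32*p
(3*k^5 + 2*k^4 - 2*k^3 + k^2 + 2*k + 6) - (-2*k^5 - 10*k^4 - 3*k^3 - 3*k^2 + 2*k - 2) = 5*k^5 + 12*k^4 + k^3 + 4*k^2 + 8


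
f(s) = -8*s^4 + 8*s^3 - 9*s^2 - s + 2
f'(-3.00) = 1133.00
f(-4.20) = -3234.62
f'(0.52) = -8.37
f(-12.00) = -180994.00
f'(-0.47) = 16.08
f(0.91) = -5.82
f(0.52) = -0.41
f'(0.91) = -21.62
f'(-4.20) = 2868.78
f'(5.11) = -3736.14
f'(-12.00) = 58967.00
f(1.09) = -10.72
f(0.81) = -3.91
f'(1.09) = -33.55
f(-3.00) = -940.00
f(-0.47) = -0.74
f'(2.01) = -200.08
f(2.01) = -101.99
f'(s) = -32*s^3 + 24*s^2 - 18*s - 1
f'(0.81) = -16.84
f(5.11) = -4625.39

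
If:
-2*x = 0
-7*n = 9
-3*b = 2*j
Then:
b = -2*j/3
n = -9/7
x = 0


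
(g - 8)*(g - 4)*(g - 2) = g^3 - 14*g^2 + 56*g - 64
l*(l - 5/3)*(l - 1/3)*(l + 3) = l^4 + l^3 - 49*l^2/9 + 5*l/3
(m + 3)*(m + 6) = m^2 + 9*m + 18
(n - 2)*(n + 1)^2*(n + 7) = n^4 + 7*n^3 - 3*n^2 - 23*n - 14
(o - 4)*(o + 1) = o^2 - 3*o - 4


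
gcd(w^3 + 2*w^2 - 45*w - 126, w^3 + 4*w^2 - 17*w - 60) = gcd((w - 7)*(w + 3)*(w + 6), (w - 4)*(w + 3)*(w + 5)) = w + 3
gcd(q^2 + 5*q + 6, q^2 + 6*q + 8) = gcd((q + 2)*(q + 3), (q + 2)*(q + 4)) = q + 2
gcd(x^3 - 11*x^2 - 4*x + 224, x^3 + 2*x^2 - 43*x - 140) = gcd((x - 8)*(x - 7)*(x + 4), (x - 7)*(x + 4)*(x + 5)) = x^2 - 3*x - 28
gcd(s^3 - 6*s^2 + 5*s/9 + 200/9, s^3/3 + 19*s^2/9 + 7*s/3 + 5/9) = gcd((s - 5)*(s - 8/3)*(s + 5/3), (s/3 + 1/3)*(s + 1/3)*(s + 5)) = 1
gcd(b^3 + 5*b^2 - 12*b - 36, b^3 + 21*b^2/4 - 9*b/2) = b + 6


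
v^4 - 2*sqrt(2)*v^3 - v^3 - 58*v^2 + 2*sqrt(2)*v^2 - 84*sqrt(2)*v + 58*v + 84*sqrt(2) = (v - 1)*(v - 7*sqrt(2))*(v + 2*sqrt(2))*(v + 3*sqrt(2))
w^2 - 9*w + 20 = (w - 5)*(w - 4)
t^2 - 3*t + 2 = (t - 2)*(t - 1)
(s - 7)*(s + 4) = s^2 - 3*s - 28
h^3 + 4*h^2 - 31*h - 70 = (h - 5)*(h + 2)*(h + 7)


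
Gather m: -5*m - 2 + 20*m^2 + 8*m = 20*m^2 + 3*m - 2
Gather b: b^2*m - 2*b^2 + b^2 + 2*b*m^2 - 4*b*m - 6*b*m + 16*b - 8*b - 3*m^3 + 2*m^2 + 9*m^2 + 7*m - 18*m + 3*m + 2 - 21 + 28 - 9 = b^2*(m - 1) + b*(2*m^2 - 10*m + 8) - 3*m^3 + 11*m^2 - 8*m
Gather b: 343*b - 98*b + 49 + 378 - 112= 245*b + 315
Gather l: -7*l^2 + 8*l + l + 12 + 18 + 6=-7*l^2 + 9*l + 36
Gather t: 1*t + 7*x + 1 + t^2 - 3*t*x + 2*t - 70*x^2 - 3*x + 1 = t^2 + t*(3 - 3*x) - 70*x^2 + 4*x + 2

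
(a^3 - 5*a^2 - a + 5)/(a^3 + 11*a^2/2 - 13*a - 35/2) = 2*(a^2 - 6*a + 5)/(2*a^2 + 9*a - 35)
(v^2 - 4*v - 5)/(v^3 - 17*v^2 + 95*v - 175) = (v + 1)/(v^2 - 12*v + 35)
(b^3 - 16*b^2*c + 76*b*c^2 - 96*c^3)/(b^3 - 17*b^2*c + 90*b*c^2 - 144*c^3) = (b - 2*c)/(b - 3*c)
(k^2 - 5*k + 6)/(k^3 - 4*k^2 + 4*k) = (k - 3)/(k*(k - 2))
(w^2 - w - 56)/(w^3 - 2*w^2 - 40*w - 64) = (w + 7)/(w^2 + 6*w + 8)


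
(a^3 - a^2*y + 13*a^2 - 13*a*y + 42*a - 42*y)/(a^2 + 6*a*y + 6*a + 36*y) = (a^2 - a*y + 7*a - 7*y)/(a + 6*y)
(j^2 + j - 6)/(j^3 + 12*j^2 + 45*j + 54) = (j - 2)/(j^2 + 9*j + 18)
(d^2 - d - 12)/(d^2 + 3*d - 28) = (d + 3)/(d + 7)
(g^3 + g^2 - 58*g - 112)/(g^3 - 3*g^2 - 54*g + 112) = (g + 2)/(g - 2)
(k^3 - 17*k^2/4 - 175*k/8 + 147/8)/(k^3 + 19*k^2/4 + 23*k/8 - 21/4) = (k - 7)/(k + 2)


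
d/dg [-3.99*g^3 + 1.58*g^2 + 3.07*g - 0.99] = -11.97*g^2 + 3.16*g + 3.07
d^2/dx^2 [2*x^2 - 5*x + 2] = 4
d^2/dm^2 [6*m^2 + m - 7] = 12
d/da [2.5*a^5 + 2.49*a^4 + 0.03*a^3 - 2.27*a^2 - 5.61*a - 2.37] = 12.5*a^4 + 9.96*a^3 + 0.09*a^2 - 4.54*a - 5.61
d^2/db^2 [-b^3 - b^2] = -6*b - 2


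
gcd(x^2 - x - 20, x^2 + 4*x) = x + 4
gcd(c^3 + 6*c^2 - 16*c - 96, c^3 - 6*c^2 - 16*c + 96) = c^2 - 16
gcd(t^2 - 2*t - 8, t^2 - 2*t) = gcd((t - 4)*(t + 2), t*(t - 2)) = 1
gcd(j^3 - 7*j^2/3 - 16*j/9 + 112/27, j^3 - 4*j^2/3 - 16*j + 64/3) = j - 4/3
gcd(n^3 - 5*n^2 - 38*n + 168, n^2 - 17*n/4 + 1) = n - 4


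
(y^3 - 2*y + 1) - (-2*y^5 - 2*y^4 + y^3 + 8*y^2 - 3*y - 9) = 2*y^5 + 2*y^4 - 8*y^2 + y + 10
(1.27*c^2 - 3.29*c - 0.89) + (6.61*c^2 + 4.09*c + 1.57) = 7.88*c^2 + 0.8*c + 0.68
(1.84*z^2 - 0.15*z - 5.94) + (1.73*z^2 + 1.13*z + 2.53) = 3.57*z^2 + 0.98*z - 3.41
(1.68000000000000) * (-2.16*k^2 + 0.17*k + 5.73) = -3.6288*k^2 + 0.2856*k + 9.6264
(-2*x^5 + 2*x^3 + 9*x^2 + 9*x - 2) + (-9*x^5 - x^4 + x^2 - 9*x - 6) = -11*x^5 - x^4 + 2*x^3 + 10*x^2 - 8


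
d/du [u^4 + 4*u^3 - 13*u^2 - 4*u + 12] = 4*u^3 + 12*u^2 - 26*u - 4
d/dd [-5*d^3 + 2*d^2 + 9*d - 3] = -15*d^2 + 4*d + 9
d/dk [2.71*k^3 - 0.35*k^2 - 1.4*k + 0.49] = 8.13*k^2 - 0.7*k - 1.4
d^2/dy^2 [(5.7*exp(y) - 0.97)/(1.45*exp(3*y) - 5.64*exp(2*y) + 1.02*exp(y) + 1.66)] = (47.937*exp(6*y) - 158.198625*exp(5*y) + 234.85278*exp(4*y) - 271.858248*exp(3*y) + 357.947838*exp(2*y) - 46.98654*exp(y) + 17.349324)*exp(y)/(3.048625*exp(9*y) - 35.5743*exp(8*y) + 144.80541*exp(7*y) - 218.985054*exp(6*y) + 20.410236*exp(5*y) + 155.53908*exp(4*y) - 44.24982*exp(3*y) - 41.44356*exp(2*y) + 8.432136*exp(y) + 4.574296)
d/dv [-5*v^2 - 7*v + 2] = -10*v - 7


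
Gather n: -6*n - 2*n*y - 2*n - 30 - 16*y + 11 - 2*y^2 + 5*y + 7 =n*(-2*y - 8) - 2*y^2 - 11*y - 12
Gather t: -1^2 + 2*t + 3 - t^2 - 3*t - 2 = -t^2 - t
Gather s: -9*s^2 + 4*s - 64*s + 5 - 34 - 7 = -9*s^2 - 60*s - 36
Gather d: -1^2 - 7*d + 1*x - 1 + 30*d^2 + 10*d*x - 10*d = 30*d^2 + d*(10*x - 17) + x - 2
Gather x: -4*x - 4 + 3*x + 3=-x - 1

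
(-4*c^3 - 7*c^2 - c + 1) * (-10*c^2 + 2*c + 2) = 40*c^5 + 62*c^4 - 12*c^3 - 26*c^2 + 2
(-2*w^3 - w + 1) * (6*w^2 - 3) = -12*w^5 + 6*w^2 + 3*w - 3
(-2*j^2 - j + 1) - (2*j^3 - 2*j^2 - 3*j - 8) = -2*j^3 + 2*j + 9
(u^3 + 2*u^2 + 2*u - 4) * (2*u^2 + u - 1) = 2*u^5 + 5*u^4 + 5*u^3 - 8*u^2 - 6*u + 4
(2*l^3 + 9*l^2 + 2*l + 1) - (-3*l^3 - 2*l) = 5*l^3 + 9*l^2 + 4*l + 1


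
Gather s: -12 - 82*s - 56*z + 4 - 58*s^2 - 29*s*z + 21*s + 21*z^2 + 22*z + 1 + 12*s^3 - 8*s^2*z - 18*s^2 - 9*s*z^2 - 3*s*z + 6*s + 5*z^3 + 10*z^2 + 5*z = 12*s^3 + s^2*(-8*z - 76) + s*(-9*z^2 - 32*z - 55) + 5*z^3 + 31*z^2 - 29*z - 7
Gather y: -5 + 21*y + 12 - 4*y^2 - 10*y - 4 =-4*y^2 + 11*y + 3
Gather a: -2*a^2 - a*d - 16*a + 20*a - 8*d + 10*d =-2*a^2 + a*(4 - d) + 2*d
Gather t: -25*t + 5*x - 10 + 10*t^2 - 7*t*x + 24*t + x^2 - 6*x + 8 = 10*t^2 + t*(-7*x - 1) + x^2 - x - 2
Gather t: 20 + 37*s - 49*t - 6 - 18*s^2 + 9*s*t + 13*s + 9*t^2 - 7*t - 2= -18*s^2 + 50*s + 9*t^2 + t*(9*s - 56) + 12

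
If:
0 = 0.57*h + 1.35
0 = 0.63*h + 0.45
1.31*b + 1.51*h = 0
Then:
No Solution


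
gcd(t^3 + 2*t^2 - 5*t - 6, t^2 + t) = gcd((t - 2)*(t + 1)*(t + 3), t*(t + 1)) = t + 1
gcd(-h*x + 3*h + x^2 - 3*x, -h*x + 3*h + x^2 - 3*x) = -h*x + 3*h + x^2 - 3*x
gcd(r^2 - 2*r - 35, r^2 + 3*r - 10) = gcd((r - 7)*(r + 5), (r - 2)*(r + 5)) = r + 5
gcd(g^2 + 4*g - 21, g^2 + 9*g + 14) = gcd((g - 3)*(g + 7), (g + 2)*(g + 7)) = g + 7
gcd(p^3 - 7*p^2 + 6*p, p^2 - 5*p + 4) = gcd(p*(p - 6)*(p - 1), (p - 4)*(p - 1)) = p - 1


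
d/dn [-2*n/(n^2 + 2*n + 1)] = 2*(n - 1)/(n^3 + 3*n^2 + 3*n + 1)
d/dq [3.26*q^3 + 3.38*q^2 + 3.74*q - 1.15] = 9.78*q^2 + 6.76*q + 3.74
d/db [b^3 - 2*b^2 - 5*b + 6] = 3*b^2 - 4*b - 5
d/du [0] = 0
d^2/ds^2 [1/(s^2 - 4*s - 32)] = 2*(s^2 - 4*s - 4*(s - 2)^2 - 32)/(-s^2 + 4*s + 32)^3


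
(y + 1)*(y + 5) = y^2 + 6*y + 5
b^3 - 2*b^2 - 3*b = b*(b - 3)*(b + 1)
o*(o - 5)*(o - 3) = o^3 - 8*o^2 + 15*o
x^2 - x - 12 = (x - 4)*(x + 3)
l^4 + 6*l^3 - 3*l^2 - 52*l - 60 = (l - 3)*(l + 2)^2*(l + 5)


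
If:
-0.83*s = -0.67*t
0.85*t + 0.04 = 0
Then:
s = -0.04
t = -0.05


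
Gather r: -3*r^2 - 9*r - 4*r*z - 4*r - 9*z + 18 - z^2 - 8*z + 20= -3*r^2 + r*(-4*z - 13) - z^2 - 17*z + 38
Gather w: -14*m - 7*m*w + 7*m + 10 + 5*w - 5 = -7*m + w*(5 - 7*m) + 5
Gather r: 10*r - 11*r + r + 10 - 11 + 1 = 0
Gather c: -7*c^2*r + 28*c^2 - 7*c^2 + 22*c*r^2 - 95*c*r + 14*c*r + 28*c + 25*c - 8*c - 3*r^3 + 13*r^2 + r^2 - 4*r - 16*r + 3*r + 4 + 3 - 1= c^2*(21 - 7*r) + c*(22*r^2 - 81*r + 45) - 3*r^3 + 14*r^2 - 17*r + 6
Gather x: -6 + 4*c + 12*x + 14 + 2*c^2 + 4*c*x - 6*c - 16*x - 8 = 2*c^2 - 2*c + x*(4*c - 4)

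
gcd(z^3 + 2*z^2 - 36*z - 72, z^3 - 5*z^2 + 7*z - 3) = 1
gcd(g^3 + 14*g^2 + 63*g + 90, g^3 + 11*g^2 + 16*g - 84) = g + 6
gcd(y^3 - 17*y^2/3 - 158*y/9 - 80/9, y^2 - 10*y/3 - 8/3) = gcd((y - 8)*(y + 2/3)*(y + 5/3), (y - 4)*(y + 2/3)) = y + 2/3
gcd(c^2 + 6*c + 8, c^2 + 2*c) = c + 2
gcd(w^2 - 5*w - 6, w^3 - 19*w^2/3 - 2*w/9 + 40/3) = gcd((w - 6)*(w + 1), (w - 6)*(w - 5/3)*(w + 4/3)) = w - 6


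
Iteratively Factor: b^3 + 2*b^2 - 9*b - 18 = (b + 3)*(b^2 - b - 6) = (b - 3)*(b + 3)*(b + 2)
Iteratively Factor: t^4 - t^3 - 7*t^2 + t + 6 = (t + 2)*(t^3 - 3*t^2 - t + 3) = (t - 3)*(t + 2)*(t^2 - 1) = (t - 3)*(t + 1)*(t + 2)*(t - 1)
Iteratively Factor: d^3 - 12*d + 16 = (d - 2)*(d^2 + 2*d - 8) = (d - 2)^2*(d + 4)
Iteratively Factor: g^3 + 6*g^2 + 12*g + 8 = (g + 2)*(g^2 + 4*g + 4) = (g + 2)^2*(g + 2)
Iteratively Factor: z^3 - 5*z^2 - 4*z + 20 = (z + 2)*(z^2 - 7*z + 10) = (z - 2)*(z + 2)*(z - 5)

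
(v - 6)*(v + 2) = v^2 - 4*v - 12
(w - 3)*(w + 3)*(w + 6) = w^3 + 6*w^2 - 9*w - 54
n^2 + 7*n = n*(n + 7)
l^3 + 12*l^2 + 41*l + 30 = (l + 1)*(l + 5)*(l + 6)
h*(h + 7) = h^2 + 7*h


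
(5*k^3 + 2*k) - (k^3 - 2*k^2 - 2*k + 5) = 4*k^3 + 2*k^2 + 4*k - 5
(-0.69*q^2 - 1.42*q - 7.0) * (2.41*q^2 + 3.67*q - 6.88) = -1.6629*q^4 - 5.9545*q^3 - 17.3342*q^2 - 15.9204*q + 48.16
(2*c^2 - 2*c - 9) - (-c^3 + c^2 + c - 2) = c^3 + c^2 - 3*c - 7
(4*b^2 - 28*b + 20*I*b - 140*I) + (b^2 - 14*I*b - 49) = 5*b^2 - 28*b + 6*I*b - 49 - 140*I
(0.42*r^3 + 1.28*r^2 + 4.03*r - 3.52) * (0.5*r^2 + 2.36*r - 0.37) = 0.21*r^5 + 1.6312*r^4 + 4.8804*r^3 + 7.2772*r^2 - 9.7983*r + 1.3024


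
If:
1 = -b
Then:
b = -1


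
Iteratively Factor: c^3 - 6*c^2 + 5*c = (c - 5)*(c^2 - c) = (c - 5)*(c - 1)*(c)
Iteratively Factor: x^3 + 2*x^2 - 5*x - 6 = (x + 1)*(x^2 + x - 6) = (x - 2)*(x + 1)*(x + 3)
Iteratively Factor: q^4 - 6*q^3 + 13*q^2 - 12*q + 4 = (q - 2)*(q^3 - 4*q^2 + 5*q - 2) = (q - 2)^2*(q^2 - 2*q + 1) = (q - 2)^2*(q - 1)*(q - 1)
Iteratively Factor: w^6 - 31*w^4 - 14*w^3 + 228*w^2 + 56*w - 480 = (w + 2)*(w^5 - 2*w^4 - 27*w^3 + 40*w^2 + 148*w - 240) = (w - 2)*(w + 2)*(w^4 - 27*w^2 - 14*w + 120) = (w - 2)*(w + 2)*(w + 3)*(w^3 - 3*w^2 - 18*w + 40) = (w - 5)*(w - 2)*(w + 2)*(w + 3)*(w^2 + 2*w - 8) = (w - 5)*(w - 2)*(w + 2)*(w + 3)*(w + 4)*(w - 2)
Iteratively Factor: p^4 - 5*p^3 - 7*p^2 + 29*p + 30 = (p - 3)*(p^3 - 2*p^2 - 13*p - 10) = (p - 5)*(p - 3)*(p^2 + 3*p + 2) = (p - 5)*(p - 3)*(p + 1)*(p + 2)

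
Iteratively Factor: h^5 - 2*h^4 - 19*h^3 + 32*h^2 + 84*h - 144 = (h - 2)*(h^4 - 19*h^2 - 6*h + 72) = (h - 4)*(h - 2)*(h^3 + 4*h^2 - 3*h - 18) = (h - 4)*(h - 2)^2*(h^2 + 6*h + 9) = (h - 4)*(h - 2)^2*(h + 3)*(h + 3)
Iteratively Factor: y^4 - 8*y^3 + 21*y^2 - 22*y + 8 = (y - 4)*(y^3 - 4*y^2 + 5*y - 2) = (y - 4)*(y - 1)*(y^2 - 3*y + 2) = (y - 4)*(y - 2)*(y - 1)*(y - 1)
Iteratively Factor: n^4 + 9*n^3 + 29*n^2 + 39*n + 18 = (n + 1)*(n^3 + 8*n^2 + 21*n + 18) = (n + 1)*(n + 2)*(n^2 + 6*n + 9) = (n + 1)*(n + 2)*(n + 3)*(n + 3)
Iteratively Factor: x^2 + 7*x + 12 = (x + 3)*(x + 4)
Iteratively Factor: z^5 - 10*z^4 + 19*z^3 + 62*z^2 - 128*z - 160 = (z - 4)*(z^4 - 6*z^3 - 5*z^2 + 42*z + 40) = (z - 5)*(z - 4)*(z^3 - z^2 - 10*z - 8) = (z - 5)*(z - 4)*(z + 2)*(z^2 - 3*z - 4) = (z - 5)*(z - 4)*(z + 1)*(z + 2)*(z - 4)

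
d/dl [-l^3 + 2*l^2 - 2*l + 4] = -3*l^2 + 4*l - 2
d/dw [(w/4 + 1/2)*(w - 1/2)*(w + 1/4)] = 3*w^2/4 + 7*w/8 - 5/32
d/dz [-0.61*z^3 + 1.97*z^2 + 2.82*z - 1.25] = -1.83*z^2 + 3.94*z + 2.82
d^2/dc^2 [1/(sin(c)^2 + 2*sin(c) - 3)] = (6*sin(c) - 4*cos(c)^2 + 18)*cos(c)^2/(sin(c)^2 + 2*sin(c) - 3)^3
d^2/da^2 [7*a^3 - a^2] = 42*a - 2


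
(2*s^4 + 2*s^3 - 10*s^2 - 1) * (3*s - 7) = 6*s^5 - 8*s^4 - 44*s^3 + 70*s^2 - 3*s + 7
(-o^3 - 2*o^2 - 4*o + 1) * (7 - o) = o^4 - 5*o^3 - 10*o^2 - 29*o + 7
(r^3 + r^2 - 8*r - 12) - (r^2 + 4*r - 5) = r^3 - 12*r - 7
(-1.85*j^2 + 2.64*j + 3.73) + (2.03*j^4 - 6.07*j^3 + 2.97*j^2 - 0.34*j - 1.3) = 2.03*j^4 - 6.07*j^3 + 1.12*j^2 + 2.3*j + 2.43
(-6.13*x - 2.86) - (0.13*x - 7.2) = 4.34 - 6.26*x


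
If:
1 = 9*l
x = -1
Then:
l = 1/9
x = -1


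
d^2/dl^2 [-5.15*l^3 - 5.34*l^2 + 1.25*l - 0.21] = -30.9*l - 10.68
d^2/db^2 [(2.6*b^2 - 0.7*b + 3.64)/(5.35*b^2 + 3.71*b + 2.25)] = (-143.2837*b^3 + 437.3304*b^2 + 484.04874*b + 50.581148)/(153.130375*b^6 + 318.568425*b^5 + 414.11568*b^4 + 319.019561*b^3 + 174.1608*b^2 + 56.345625*b + 11.390625)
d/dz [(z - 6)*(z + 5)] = 2*z - 1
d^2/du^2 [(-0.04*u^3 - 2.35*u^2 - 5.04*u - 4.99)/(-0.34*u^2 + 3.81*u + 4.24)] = (-6.93889390390723e-18*u^5 - 2.22044604925031e-16*u^4 + 8.530244*u^3 + 27.66468*u^2 + 9.12433200000005*u + 80.916214)/(0.039304*u^6 - 1.321308*u^5 + 13.33599*u^4 - 22.351365*u^3 - 166.30764*u^2 - 205.483968*u - 76.225024)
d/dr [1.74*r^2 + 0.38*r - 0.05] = 3.48*r + 0.38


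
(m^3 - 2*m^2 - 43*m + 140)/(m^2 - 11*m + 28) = (m^2 + 2*m - 35)/(m - 7)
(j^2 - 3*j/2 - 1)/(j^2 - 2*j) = (j + 1/2)/j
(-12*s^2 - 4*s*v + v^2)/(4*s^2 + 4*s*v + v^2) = (-6*s + v)/(2*s + v)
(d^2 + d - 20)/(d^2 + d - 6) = (d^2 + d - 20)/(d^2 + d - 6)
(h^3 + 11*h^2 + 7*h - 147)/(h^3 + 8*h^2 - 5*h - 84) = (h + 7)/(h + 4)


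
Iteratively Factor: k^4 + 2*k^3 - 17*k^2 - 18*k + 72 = (k + 4)*(k^3 - 2*k^2 - 9*k + 18) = (k + 3)*(k + 4)*(k^2 - 5*k + 6) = (k - 2)*(k + 3)*(k + 4)*(k - 3)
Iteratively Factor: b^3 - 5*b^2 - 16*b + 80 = (b - 5)*(b^2 - 16) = (b - 5)*(b - 4)*(b + 4)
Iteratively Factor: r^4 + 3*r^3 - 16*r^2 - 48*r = (r)*(r^3 + 3*r^2 - 16*r - 48) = r*(r - 4)*(r^2 + 7*r + 12) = r*(r - 4)*(r + 4)*(r + 3)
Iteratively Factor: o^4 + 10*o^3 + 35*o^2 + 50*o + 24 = (o + 4)*(o^3 + 6*o^2 + 11*o + 6) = (o + 2)*(o + 4)*(o^2 + 4*o + 3) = (o + 1)*(o + 2)*(o + 4)*(o + 3)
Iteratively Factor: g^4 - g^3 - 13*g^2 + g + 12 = (g + 3)*(g^3 - 4*g^2 - g + 4) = (g - 4)*(g + 3)*(g^2 - 1) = (g - 4)*(g + 1)*(g + 3)*(g - 1)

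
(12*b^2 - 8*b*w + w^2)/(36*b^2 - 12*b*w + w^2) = (-2*b + w)/(-6*b + w)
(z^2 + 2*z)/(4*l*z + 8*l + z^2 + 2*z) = z/(4*l + z)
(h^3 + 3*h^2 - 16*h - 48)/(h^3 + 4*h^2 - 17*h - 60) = (h + 4)/(h + 5)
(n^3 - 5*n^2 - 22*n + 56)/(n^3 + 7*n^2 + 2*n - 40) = (n - 7)/(n + 5)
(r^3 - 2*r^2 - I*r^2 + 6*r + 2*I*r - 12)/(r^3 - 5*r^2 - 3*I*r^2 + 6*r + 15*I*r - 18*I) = (r + 2*I)/(r - 3)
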